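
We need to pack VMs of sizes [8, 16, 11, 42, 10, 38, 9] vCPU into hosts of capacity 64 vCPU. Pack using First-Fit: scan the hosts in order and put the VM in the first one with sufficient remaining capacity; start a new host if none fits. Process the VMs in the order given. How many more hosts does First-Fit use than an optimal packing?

First-Fit: [8,16,11,10,9] [42] [38] → 3 hosts.
Total size 134 vCPU; any packing needs at least ⌈134/64⌉ = 3 hosts.
So 3 is already optimal.

0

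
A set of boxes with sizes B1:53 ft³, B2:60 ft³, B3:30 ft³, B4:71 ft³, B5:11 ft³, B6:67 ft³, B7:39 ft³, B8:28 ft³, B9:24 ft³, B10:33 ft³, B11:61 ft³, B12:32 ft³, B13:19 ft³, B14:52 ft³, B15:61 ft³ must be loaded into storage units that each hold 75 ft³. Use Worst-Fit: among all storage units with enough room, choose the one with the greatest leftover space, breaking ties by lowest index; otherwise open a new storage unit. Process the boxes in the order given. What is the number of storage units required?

Put B1 (53 ft³) in storage unit 1; 22 ft³ remain.
Put B2 (60 ft³) in storage unit 2; 15 ft³ remain.
Put B3 (30 ft³) in storage unit 3; 45 ft³ remain.
Put B4 (71 ft³) in storage unit 4; 4 ft³ remain.
Put B5 (11 ft³) in storage unit 3; 34 ft³ remain.
Put B6 (67 ft³) in storage unit 5; 8 ft³ remain.
Put B7 (39 ft³) in storage unit 6; 36 ft³ remain.
Put B8 (28 ft³) in storage unit 6; 8 ft³ remain.
Put B9 (24 ft³) in storage unit 3; 10 ft³ remain.
Put B10 (33 ft³) in storage unit 7; 42 ft³ remain.
Put B11 (61 ft³) in storage unit 8; 14 ft³ remain.
Put B12 (32 ft³) in storage unit 7; 10 ft³ remain.
Put B13 (19 ft³) in storage unit 1; 3 ft³ remain.
Put B14 (52 ft³) in storage unit 9; 23 ft³ remain.
Put B15 (61 ft³) in storage unit 10; 14 ft³ remain.

10 storage units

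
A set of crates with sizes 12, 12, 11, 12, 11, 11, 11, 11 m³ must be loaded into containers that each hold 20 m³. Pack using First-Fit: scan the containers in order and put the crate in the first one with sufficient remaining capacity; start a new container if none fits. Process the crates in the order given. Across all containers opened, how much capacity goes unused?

12 m³ → container 1 (remaining 8 m³)
12 m³ → container 2 (remaining 8 m³)
11 m³ → container 3 (remaining 9 m³)
12 m³ → container 4 (remaining 8 m³)
11 m³ → container 5 (remaining 9 m³)
11 m³ → container 6 (remaining 9 m³)
11 m³ → container 7 (remaining 9 m³)
11 m³ → container 8 (remaining 9 m³)
8 containers × 20 m³ = 160 m³; used 91 m³; unused 69 m³.

69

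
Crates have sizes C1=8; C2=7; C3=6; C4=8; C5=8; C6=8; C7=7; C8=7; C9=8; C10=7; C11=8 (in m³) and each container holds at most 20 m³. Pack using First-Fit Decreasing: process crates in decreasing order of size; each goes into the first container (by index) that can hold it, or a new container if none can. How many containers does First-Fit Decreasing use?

5 containers

Sorted descending: 8, 8, 8, 8, 8, 8, 7, 7, 7, 7, 6.
Put 8 m³ in container 1; 12 m³ remain.
Put 8 m³ in container 1; 4 m³ remain.
Put 8 m³ in container 2; 12 m³ remain.
Put 8 m³ in container 2; 4 m³ remain.
Put 8 m³ in container 3; 12 m³ remain.
Put 8 m³ in container 3; 4 m³ remain.
Put 7 m³ in container 4; 13 m³ remain.
Put 7 m³ in container 4; 6 m³ remain.
Put 7 m³ in container 5; 13 m³ remain.
Put 7 m³ in container 5; 6 m³ remain.
Put 6 m³ in container 4; 0 m³ remain.
Final containers: [8,8] [8,8] [8,8] [7,7,6] [7,7].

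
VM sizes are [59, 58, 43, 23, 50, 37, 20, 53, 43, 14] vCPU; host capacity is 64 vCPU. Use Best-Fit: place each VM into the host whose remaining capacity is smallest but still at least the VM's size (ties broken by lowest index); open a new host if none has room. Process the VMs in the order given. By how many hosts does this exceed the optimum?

Best-Fit: [59] [58] [43,20] [23,37] [50,14] [53] [43] → 7 hosts.
Total size 400 vCPU; any packing needs at least ⌈400/64⌉ = 7 hosts.
So 7 is already optimal.

0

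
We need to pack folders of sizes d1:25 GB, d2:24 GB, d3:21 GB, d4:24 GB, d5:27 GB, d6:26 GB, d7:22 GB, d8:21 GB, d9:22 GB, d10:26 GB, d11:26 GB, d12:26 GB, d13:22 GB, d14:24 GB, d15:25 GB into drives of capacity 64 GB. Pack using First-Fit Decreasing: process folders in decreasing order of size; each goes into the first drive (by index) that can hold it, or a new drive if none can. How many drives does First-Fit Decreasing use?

Sorted descending: 27, 26, 26, 26, 26, 25, 25, 24, 24, 24, 22, 22, 22, 21, 21.
Put 27 GB in drive 1; 37 GB remain.
Put 26 GB in drive 1; 11 GB remain.
Put 26 GB in drive 2; 38 GB remain.
Put 26 GB in drive 2; 12 GB remain.
Put 26 GB in drive 3; 38 GB remain.
Put 25 GB in drive 3; 13 GB remain.
Put 25 GB in drive 4; 39 GB remain.
Put 24 GB in drive 4; 15 GB remain.
Put 24 GB in drive 5; 40 GB remain.
Put 24 GB in drive 5; 16 GB remain.
Put 22 GB in drive 6; 42 GB remain.
Put 22 GB in drive 6; 20 GB remain.
Put 22 GB in drive 7; 42 GB remain.
Put 21 GB in drive 7; 21 GB remain.
Put 21 GB in drive 7; 0 GB remain.

7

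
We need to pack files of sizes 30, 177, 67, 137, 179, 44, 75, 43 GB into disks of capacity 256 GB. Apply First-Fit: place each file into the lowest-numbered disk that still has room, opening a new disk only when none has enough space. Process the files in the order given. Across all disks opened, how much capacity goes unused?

disk 1: place 30 GB, 226 GB left
disk 1: place 177 GB, 49 GB left
disk 2: place 67 GB, 189 GB left
disk 2: place 137 GB, 52 GB left
disk 3: place 179 GB, 77 GB left
disk 1: place 44 GB, 5 GB left
disk 3: place 75 GB, 2 GB left
disk 2: place 43 GB, 9 GB left
3 disks × 256 GB = 768 GB; used 752 GB; unused 16 GB.

16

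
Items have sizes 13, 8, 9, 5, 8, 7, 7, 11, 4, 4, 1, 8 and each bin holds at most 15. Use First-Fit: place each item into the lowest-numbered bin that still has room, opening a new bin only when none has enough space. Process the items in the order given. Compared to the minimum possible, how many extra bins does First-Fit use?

1

First-Fit: [13,1] [8,5] [9,4] [8,7] [7,4] [11] [8] → 7 bins.
Total size 85; any packing needs at least ⌈85/15⌉ = 6 bins.
An optimal packing achieves that bound: [13,1] [11,4] [9,5] [8,7] [8,7] [8,4] → 6 bins.
Excess: 7 − 6 = 1.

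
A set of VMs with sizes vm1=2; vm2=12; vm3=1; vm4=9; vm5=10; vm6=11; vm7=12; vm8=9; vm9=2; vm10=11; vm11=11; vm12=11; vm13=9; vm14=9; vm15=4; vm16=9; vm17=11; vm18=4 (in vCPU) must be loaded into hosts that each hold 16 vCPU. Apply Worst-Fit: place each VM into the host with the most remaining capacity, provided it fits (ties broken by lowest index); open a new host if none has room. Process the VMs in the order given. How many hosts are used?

host 1: place vm1 (2 vCPU), 14 vCPU left
host 1: place vm2 (12 vCPU), 2 vCPU left
host 1: place vm3 (1 vCPU), 1 vCPU left
host 2: place vm4 (9 vCPU), 7 vCPU left
host 3: place vm5 (10 vCPU), 6 vCPU left
host 4: place vm6 (11 vCPU), 5 vCPU left
host 5: place vm7 (12 vCPU), 4 vCPU left
host 6: place vm8 (9 vCPU), 7 vCPU left
host 2: place vm9 (2 vCPU), 5 vCPU left
host 7: place vm10 (11 vCPU), 5 vCPU left
host 8: place vm11 (11 vCPU), 5 vCPU left
host 9: place vm12 (11 vCPU), 5 vCPU left
host 10: place vm13 (9 vCPU), 7 vCPU left
host 11: place vm14 (9 vCPU), 7 vCPU left
host 6: place vm15 (4 vCPU), 3 vCPU left
host 12: place vm16 (9 vCPU), 7 vCPU left
host 13: place vm17 (11 vCPU), 5 vCPU left
host 10: place vm18 (4 vCPU), 3 vCPU left

13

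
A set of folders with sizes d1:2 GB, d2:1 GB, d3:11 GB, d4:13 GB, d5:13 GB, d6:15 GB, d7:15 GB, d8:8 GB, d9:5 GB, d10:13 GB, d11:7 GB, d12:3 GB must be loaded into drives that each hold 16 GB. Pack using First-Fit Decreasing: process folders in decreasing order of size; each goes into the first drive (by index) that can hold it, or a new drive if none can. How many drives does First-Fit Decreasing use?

7 drives

Sorted descending: 15, 15, 13, 13, 13, 11, 8, 7, 5, 3, 2, 1.
Put 15 GB in drive 1; 1 GB remain.
Put 15 GB in drive 2; 1 GB remain.
Put 13 GB in drive 3; 3 GB remain.
Put 13 GB in drive 4; 3 GB remain.
Put 13 GB in drive 5; 3 GB remain.
Put 11 GB in drive 6; 5 GB remain.
Put 8 GB in drive 7; 8 GB remain.
Put 7 GB in drive 7; 1 GB remain.
Put 5 GB in drive 6; 0 GB remain.
Put 3 GB in drive 3; 0 GB remain.
Put 2 GB in drive 4; 1 GB remain.
Put 1 GB in drive 1; 0 GB remain.
Final drives: [15,1] [15] [13,3] [13,2] [13] [11,5] [8,7].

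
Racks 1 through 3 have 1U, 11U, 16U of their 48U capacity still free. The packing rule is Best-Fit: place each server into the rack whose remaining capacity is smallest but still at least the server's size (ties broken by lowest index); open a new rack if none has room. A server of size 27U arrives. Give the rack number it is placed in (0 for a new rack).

0

No rack has ≥ 27U free, so a new rack is opened.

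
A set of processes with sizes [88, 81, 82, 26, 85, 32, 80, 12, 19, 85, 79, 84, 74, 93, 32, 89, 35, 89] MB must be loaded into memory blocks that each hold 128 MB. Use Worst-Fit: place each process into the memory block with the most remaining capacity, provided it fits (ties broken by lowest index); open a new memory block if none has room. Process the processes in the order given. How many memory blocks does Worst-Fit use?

12

88 MB → memory block 1 (remaining 40 MB)
81 MB → memory block 2 (remaining 47 MB)
82 MB → memory block 3 (remaining 46 MB)
26 MB → memory block 2 (remaining 21 MB)
85 MB → memory block 4 (remaining 43 MB)
32 MB → memory block 3 (remaining 14 MB)
80 MB → memory block 5 (remaining 48 MB)
12 MB → memory block 5 (remaining 36 MB)
19 MB → memory block 4 (remaining 24 MB)
85 MB → memory block 6 (remaining 43 MB)
79 MB → memory block 7 (remaining 49 MB)
84 MB → memory block 8 (remaining 44 MB)
74 MB → memory block 9 (remaining 54 MB)
93 MB → memory block 10 (remaining 35 MB)
32 MB → memory block 9 (remaining 22 MB)
89 MB → memory block 11 (remaining 39 MB)
35 MB → memory block 7 (remaining 14 MB)
89 MB → memory block 12 (remaining 39 MB)
Final memory blocks: [88] [81,26] [82,32] [85,19] [80,12] [85] [79,35] [84] [74,32] [93] [89] [89].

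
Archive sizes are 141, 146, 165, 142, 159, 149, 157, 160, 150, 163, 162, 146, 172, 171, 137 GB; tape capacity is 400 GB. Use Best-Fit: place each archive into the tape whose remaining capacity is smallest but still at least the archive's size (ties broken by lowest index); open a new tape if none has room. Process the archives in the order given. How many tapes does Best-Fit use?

8 tapes

141 GB → tape 1 (remaining 259 GB)
146 GB → tape 1 (remaining 113 GB)
165 GB → tape 2 (remaining 235 GB)
142 GB → tape 2 (remaining 93 GB)
159 GB → tape 3 (remaining 241 GB)
149 GB → tape 3 (remaining 92 GB)
157 GB → tape 4 (remaining 243 GB)
160 GB → tape 4 (remaining 83 GB)
150 GB → tape 5 (remaining 250 GB)
163 GB → tape 5 (remaining 87 GB)
162 GB → tape 6 (remaining 238 GB)
146 GB → tape 6 (remaining 92 GB)
172 GB → tape 7 (remaining 228 GB)
171 GB → tape 7 (remaining 57 GB)
137 GB → tape 8 (remaining 263 GB)
Final tapes: [141,146] [165,142] [159,149] [157,160] [150,163] [162,146] [172,171] [137].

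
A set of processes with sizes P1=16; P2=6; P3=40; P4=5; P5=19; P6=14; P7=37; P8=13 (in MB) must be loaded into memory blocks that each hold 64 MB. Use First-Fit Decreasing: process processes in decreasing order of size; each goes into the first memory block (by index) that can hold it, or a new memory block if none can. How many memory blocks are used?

3 memory blocks

Sorted descending: 40, 37, 19, 16, 14, 13, 6, 5.
memory block 1: place 40 MB, 24 MB left
memory block 2: place 37 MB, 27 MB left
memory block 1: place 19 MB, 5 MB left
memory block 2: place 16 MB, 11 MB left
memory block 3: place 14 MB, 50 MB left
memory block 3: place 13 MB, 37 MB left
memory block 2: place 6 MB, 5 MB left
memory block 1: place 5 MB, 0 MB left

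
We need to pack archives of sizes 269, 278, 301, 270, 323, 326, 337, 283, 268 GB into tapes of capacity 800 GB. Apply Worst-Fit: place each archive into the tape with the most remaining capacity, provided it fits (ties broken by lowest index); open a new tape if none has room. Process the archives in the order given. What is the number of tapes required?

5 tapes

Put 269 GB in tape 1; 531 GB remain.
Put 278 GB in tape 1; 253 GB remain.
Put 301 GB in tape 2; 499 GB remain.
Put 270 GB in tape 2; 229 GB remain.
Put 323 GB in tape 3; 477 GB remain.
Put 326 GB in tape 3; 151 GB remain.
Put 337 GB in tape 4; 463 GB remain.
Put 283 GB in tape 4; 180 GB remain.
Put 268 GB in tape 5; 532 GB remain.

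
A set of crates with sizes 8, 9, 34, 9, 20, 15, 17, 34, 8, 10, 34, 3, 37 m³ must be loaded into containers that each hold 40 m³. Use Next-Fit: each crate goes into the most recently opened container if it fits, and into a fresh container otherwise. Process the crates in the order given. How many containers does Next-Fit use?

8 m³ → container 1 (remaining 32 m³)
9 m³ → container 1 (remaining 23 m³)
34 m³ → container 2 (remaining 6 m³)
9 m³ → container 3 (remaining 31 m³)
20 m³ → container 3 (remaining 11 m³)
15 m³ → container 4 (remaining 25 m³)
17 m³ → container 4 (remaining 8 m³)
34 m³ → container 5 (remaining 6 m³)
8 m³ → container 6 (remaining 32 m³)
10 m³ → container 6 (remaining 22 m³)
34 m³ → container 7 (remaining 6 m³)
3 m³ → container 7 (remaining 3 m³)
37 m³ → container 8 (remaining 3 m³)
Final containers: [8,9] [34] [9,20] [15,17] [34] [8,10] [34,3] [37].

8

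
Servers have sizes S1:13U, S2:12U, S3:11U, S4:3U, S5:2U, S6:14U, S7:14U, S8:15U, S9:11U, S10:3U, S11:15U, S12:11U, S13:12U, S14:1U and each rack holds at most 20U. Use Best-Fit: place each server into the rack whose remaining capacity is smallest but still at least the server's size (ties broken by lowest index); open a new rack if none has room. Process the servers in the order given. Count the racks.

10 racks

Put S1 (13U) in rack 1; 7U remain.
Put S2 (12U) in rack 2; 8U remain.
Put S3 (11U) in rack 3; 9U remain.
Put S4 (3U) in rack 1; 4U remain.
Put S5 (2U) in rack 1; 2U remain.
Put S6 (14U) in rack 4; 6U remain.
Put S7 (14U) in rack 5; 6U remain.
Put S8 (15U) in rack 6; 5U remain.
Put S9 (11U) in rack 7; 9U remain.
Put S10 (3U) in rack 6; 2U remain.
Put S11 (15U) in rack 8; 5U remain.
Put S12 (11U) in rack 9; 9U remain.
Put S13 (12U) in rack 10; 8U remain.
Put S14 (1U) in rack 1; 1U remain.
Final racks: [13,3,2,1] [12] [11] [14] [14] [15,3] [11] [15] [11] [12].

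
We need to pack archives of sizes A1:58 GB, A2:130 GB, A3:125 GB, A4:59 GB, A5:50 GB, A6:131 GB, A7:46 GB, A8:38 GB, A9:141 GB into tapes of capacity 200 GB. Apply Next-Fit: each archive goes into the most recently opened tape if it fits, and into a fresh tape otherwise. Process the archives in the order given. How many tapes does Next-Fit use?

5

Put A1 (58 GB) in tape 1; 142 GB remain.
Put A2 (130 GB) in tape 1; 12 GB remain.
Put A3 (125 GB) in tape 2; 75 GB remain.
Put A4 (59 GB) in tape 2; 16 GB remain.
Put A5 (50 GB) in tape 3; 150 GB remain.
Put A6 (131 GB) in tape 3; 19 GB remain.
Put A7 (46 GB) in tape 4; 154 GB remain.
Put A8 (38 GB) in tape 4; 116 GB remain.
Put A9 (141 GB) in tape 5; 59 GB remain.
Final tapes: [58,130] [125,59] [50,131] [46,38] [141].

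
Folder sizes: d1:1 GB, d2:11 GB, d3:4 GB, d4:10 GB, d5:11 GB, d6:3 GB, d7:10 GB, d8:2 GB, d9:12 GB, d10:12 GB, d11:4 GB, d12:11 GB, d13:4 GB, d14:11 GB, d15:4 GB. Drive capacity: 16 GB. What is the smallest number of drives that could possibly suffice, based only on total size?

Total size = 1 + 11 + 4 + 10 + 11 + 3 + 10 + 2 + 12 + 12 + 4 + 11 + 4 + 11 + 4 = 110 GB.
⌈110 / 16⌉ = 7.

7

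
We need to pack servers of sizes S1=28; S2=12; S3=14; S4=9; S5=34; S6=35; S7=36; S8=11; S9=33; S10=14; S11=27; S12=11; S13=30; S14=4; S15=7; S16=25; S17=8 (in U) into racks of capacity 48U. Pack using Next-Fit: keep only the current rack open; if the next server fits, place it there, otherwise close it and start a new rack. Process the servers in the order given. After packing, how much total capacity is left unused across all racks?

Put S1 (28U) in rack 1; 20U remain.
Put S2 (12U) in rack 1; 8U remain.
Put S3 (14U) in rack 2; 34U remain.
Put S4 (9U) in rack 2; 25U remain.
Put S5 (34U) in rack 3; 14U remain.
Put S6 (35U) in rack 4; 13U remain.
Put S7 (36U) in rack 5; 12U remain.
Put S8 (11U) in rack 5; 1U remain.
Put S9 (33U) in rack 6; 15U remain.
Put S10 (14U) in rack 6; 1U remain.
Put S11 (27U) in rack 7; 21U remain.
Put S12 (11U) in rack 7; 10U remain.
Put S13 (30U) in rack 8; 18U remain.
Put S14 (4U) in rack 8; 14U remain.
Put S15 (7U) in rack 8; 7U remain.
Put S16 (25U) in rack 9; 23U remain.
Put S17 (8U) in rack 9; 15U remain.
9 racks × 48U = 432U; used 338U; unused 94U.

94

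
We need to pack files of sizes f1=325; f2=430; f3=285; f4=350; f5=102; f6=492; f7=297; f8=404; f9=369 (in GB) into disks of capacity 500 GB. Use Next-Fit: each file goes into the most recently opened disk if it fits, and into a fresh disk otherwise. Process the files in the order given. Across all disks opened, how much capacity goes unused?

Put f1 (325 GB) in disk 1; 175 GB remain.
Put f2 (430 GB) in disk 2; 70 GB remain.
Put f3 (285 GB) in disk 3; 215 GB remain.
Put f4 (350 GB) in disk 4; 150 GB remain.
Put f5 (102 GB) in disk 4; 48 GB remain.
Put f6 (492 GB) in disk 5; 8 GB remain.
Put f7 (297 GB) in disk 6; 203 GB remain.
Put f8 (404 GB) in disk 7; 96 GB remain.
Put f9 (369 GB) in disk 8; 131 GB remain.
8 disks × 500 GB = 4000 GB; used 3054 GB; unused 946 GB.

946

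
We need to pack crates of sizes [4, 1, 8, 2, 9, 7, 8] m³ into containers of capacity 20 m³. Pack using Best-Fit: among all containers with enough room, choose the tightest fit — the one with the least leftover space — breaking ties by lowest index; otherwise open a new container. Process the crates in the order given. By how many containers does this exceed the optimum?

Best-Fit: [4,1,8,2] [9,7] [8] → 3 containers.
Total size 39 m³; any packing needs at least ⌈39/20⌉ = 2 containers.
An optimal packing achieves that bound: [9,8,2,1] [8,7,4] → 2 containers.
Excess: 3 − 2 = 1.

1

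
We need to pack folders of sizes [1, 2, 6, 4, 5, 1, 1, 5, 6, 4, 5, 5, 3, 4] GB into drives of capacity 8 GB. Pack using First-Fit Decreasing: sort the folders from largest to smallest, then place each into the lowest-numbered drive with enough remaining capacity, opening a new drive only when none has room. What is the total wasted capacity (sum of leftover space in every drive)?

12

Sorted descending: 6, 6, 5, 5, 5, 5, 4, 4, 4, 3, 2, 1, 1, 1.
6 GB → drive 1 (remaining 2 GB)
6 GB → drive 2 (remaining 2 GB)
5 GB → drive 3 (remaining 3 GB)
5 GB → drive 4 (remaining 3 GB)
5 GB → drive 5 (remaining 3 GB)
5 GB → drive 6 (remaining 3 GB)
4 GB → drive 7 (remaining 4 GB)
4 GB → drive 7 (remaining 0 GB)
4 GB → drive 8 (remaining 4 GB)
3 GB → drive 3 (remaining 0 GB)
2 GB → drive 1 (remaining 0 GB)
1 GB → drive 2 (remaining 1 GB)
1 GB → drive 2 (remaining 0 GB)
1 GB → drive 4 (remaining 2 GB)
8 drives × 8 GB = 64 GB; used 52 GB; unused 12 GB.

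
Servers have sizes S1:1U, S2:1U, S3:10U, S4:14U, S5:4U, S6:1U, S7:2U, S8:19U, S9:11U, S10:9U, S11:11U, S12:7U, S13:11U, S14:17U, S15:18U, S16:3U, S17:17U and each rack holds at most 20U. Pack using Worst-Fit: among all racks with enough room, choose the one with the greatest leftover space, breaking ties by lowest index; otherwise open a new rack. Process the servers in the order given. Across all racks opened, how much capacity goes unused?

24

S1 (1U) → rack 1 (remaining 19U)
S2 (1U) → rack 1 (remaining 18U)
S3 (10U) → rack 1 (remaining 8U)
S4 (14U) → rack 2 (remaining 6U)
S5 (4U) → rack 1 (remaining 4U)
S6 (1U) → rack 2 (remaining 5U)
S7 (2U) → rack 2 (remaining 3U)
S8 (19U) → rack 3 (remaining 1U)
S9 (11U) → rack 4 (remaining 9U)
S10 (9U) → rack 4 (remaining 0U)
S11 (11U) → rack 5 (remaining 9U)
S12 (7U) → rack 5 (remaining 2U)
S13 (11U) → rack 6 (remaining 9U)
S14 (17U) → rack 7 (remaining 3U)
S15 (18U) → rack 8 (remaining 2U)
S16 (3U) → rack 6 (remaining 6U)
S17 (17U) → rack 9 (remaining 3U)
9 racks × 20U = 180U; used 156U; unused 24U.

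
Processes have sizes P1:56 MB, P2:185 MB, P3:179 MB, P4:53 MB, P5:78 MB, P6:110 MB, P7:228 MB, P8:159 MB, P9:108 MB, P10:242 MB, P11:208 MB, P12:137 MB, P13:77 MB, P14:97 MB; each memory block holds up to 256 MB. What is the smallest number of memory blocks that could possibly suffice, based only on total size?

Total size = 56 + 185 + 179 + 53 + 78 + 110 + 228 + 159 + 108 + 242 + 208 + 137 + 77 + 97 = 1917 MB.
⌈1917 / 256⌉ = 8.

8 memory blocks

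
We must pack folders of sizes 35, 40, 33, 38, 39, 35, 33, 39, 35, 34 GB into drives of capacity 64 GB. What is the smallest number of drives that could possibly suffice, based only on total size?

6 drives

Total size = 35 + 40 + 33 + 38 + 39 + 35 + 33 + 39 + 35 + 34 = 361 GB.
⌈361 / 64⌉ = 6.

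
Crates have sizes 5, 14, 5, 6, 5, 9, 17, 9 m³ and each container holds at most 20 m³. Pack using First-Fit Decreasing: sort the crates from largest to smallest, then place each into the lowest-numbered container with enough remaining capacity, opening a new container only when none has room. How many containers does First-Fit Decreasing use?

Sorted descending: 17, 14, 9, 9, 6, 5, 5, 5.
container 1: place 17 m³, 3 m³ left
container 2: place 14 m³, 6 m³ left
container 3: place 9 m³, 11 m³ left
container 3: place 9 m³, 2 m³ left
container 2: place 6 m³, 0 m³ left
container 4: place 5 m³, 15 m³ left
container 4: place 5 m³, 10 m³ left
container 4: place 5 m³, 5 m³ left
Final containers: [17] [14,6] [9,9] [5,5,5].

4 containers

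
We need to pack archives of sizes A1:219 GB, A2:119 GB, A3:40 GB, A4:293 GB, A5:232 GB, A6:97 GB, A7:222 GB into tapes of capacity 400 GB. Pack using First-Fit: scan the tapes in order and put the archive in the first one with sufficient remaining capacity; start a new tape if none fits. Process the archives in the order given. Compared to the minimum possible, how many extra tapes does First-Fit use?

First-Fit: [219,119,40] [293,97] [232] [222] → 4 tapes.
Total size 1222 GB; any packing needs at least ⌈1222/400⌉ = 4 tapes.
So 4 is already optimal.

0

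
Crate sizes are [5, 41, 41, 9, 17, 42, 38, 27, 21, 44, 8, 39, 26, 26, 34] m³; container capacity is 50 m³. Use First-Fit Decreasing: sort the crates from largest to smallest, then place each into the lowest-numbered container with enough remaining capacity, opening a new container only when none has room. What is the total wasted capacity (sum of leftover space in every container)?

82

Sorted descending: 44, 42, 41, 41, 39, 38, 34, 27, 26, 26, 21, 17, 9, 8, 5.
44 m³ → container 1 (remaining 6 m³)
42 m³ → container 2 (remaining 8 m³)
41 m³ → container 3 (remaining 9 m³)
41 m³ → container 4 (remaining 9 m³)
39 m³ → container 5 (remaining 11 m³)
38 m³ → container 6 (remaining 12 m³)
34 m³ → container 7 (remaining 16 m³)
27 m³ → container 8 (remaining 23 m³)
26 m³ → container 9 (remaining 24 m³)
26 m³ → container 10 (remaining 24 m³)
21 m³ → container 8 (remaining 2 m³)
17 m³ → container 9 (remaining 7 m³)
9 m³ → container 3 (remaining 0 m³)
8 m³ → container 2 (remaining 0 m³)
5 m³ → container 1 (remaining 1 m³)
10 containers × 50 m³ = 500 m³; used 418 m³; unused 82 m³.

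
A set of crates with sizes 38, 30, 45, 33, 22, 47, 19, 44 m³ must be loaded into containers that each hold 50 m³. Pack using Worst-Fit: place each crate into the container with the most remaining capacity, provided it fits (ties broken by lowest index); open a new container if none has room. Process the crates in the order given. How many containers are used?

7

38 m³ → container 1 (remaining 12 m³)
30 m³ → container 2 (remaining 20 m³)
45 m³ → container 3 (remaining 5 m³)
33 m³ → container 4 (remaining 17 m³)
22 m³ → container 5 (remaining 28 m³)
47 m³ → container 6 (remaining 3 m³)
19 m³ → container 5 (remaining 9 m³)
44 m³ → container 7 (remaining 6 m³)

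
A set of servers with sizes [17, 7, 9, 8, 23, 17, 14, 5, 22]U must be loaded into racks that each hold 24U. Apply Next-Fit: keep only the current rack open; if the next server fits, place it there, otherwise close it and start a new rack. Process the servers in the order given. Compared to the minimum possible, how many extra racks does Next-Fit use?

0

Next-Fit: [17,7] [9,8] [23] [17] [14,5] [22] → 6 racks.
Total size 122U; any packing needs at least ⌈122/24⌉ = 6 racks.
So 6 is already optimal.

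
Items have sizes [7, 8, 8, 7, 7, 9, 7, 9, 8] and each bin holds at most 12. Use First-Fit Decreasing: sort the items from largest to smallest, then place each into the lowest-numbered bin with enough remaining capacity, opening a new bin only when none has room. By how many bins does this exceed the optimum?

0

First-Fit Decreasing: [9] [9] [8] [8] [8] [7] [7] [7] [7] → 9 bins.
9 items exceed 6 (half the capacity), and no two of those can share a bin, so at least 9 bins are needed.
So 9 is already optimal.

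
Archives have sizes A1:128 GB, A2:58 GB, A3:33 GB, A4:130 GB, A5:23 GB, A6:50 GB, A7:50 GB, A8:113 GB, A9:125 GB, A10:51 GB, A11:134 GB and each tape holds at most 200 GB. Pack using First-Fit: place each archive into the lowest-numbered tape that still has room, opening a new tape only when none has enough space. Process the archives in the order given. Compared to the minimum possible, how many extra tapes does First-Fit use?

1

First-Fit: [128,58] [33,130,23] [50,50,51] [113] [125] [134] → 6 tapes.
Total size 895 GB; any packing needs at least ⌈895/200⌉ = 5 tapes.
An optimal packing achieves that bound: [134,58] [130,51] [128,50] [125,50,23] [113,33] → 5 tapes.
Excess: 6 − 5 = 1.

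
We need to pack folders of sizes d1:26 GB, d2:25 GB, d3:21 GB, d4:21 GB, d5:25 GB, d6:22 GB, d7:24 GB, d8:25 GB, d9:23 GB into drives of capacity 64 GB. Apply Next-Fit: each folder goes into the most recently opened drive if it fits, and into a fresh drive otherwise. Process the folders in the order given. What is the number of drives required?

5

d1 (26 GB) → drive 1 (remaining 38 GB)
d2 (25 GB) → drive 1 (remaining 13 GB)
d3 (21 GB) → drive 2 (remaining 43 GB)
d4 (21 GB) → drive 2 (remaining 22 GB)
d5 (25 GB) → drive 3 (remaining 39 GB)
d6 (22 GB) → drive 3 (remaining 17 GB)
d7 (24 GB) → drive 4 (remaining 40 GB)
d8 (25 GB) → drive 4 (remaining 15 GB)
d9 (23 GB) → drive 5 (remaining 41 GB)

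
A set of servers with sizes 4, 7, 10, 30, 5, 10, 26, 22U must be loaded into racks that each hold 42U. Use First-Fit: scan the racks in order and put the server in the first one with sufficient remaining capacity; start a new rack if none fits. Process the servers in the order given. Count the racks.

4

rack 1: place 4U, 38U left
rack 1: place 7U, 31U left
rack 1: place 10U, 21U left
rack 2: place 30U, 12U left
rack 1: place 5U, 16U left
rack 1: place 10U, 6U left
rack 3: place 26U, 16U left
rack 4: place 22U, 20U left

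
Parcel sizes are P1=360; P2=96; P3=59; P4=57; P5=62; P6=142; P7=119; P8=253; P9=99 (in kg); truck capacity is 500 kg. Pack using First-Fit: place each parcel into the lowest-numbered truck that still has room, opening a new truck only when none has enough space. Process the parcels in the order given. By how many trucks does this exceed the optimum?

First-Fit: [360,96] [59,57,62,142,119] [253,99] → 3 trucks.
Total size 1247 kg; any packing needs at least ⌈1247/500⌉ = 3 trucks.
So 3 is already optimal.

0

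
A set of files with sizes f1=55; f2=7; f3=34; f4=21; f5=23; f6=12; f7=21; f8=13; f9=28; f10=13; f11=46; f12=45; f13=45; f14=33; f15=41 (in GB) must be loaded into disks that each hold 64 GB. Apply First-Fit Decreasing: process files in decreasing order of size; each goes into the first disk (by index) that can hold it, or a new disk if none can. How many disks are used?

8

Sorted descending: 55, 46, 45, 45, 41, 34, 33, 28, 23, 21, 21, 13, 13, 12, 7.
disk 1: place 55 GB, 9 GB left
disk 2: place 46 GB, 18 GB left
disk 3: place 45 GB, 19 GB left
disk 4: place 45 GB, 19 GB left
disk 5: place 41 GB, 23 GB left
disk 6: place 34 GB, 30 GB left
disk 7: place 33 GB, 31 GB left
disk 6: place 28 GB, 2 GB left
disk 5: place 23 GB, 0 GB left
disk 7: place 21 GB, 10 GB left
disk 8: place 21 GB, 43 GB left
disk 2: place 13 GB, 5 GB left
disk 3: place 13 GB, 6 GB left
disk 4: place 12 GB, 7 GB left
disk 1: place 7 GB, 2 GB left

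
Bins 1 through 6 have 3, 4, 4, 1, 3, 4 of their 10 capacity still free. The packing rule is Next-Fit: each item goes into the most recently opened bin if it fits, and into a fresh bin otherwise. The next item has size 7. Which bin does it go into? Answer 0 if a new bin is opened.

0

Next-Fit only looks at bin 6, which has 4 free.
7 does not fit, so a new bin is opened.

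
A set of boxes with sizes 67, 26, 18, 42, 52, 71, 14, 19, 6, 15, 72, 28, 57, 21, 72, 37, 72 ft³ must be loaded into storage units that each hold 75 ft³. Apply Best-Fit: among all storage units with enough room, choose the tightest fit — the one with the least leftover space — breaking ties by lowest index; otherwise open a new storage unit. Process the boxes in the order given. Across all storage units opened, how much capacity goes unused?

Put 67 ft³ in storage unit 1; 8 ft³ remain.
Put 26 ft³ in storage unit 2; 49 ft³ remain.
Put 18 ft³ in storage unit 2; 31 ft³ remain.
Put 42 ft³ in storage unit 3; 33 ft³ remain.
Put 52 ft³ in storage unit 4; 23 ft³ remain.
Put 71 ft³ in storage unit 5; 4 ft³ remain.
Put 14 ft³ in storage unit 4; 9 ft³ remain.
Put 19 ft³ in storage unit 2; 12 ft³ remain.
Put 6 ft³ in storage unit 1; 2 ft³ remain.
Put 15 ft³ in storage unit 3; 18 ft³ remain.
Put 72 ft³ in storage unit 6; 3 ft³ remain.
Put 28 ft³ in storage unit 7; 47 ft³ remain.
Put 57 ft³ in storage unit 8; 18 ft³ remain.
Put 21 ft³ in storage unit 7; 26 ft³ remain.
Put 72 ft³ in storage unit 9; 3 ft³ remain.
Put 37 ft³ in storage unit 10; 38 ft³ remain.
Put 72 ft³ in storage unit 11; 3 ft³ remain.
11 storage units × 75 ft³ = 825 ft³; used 689 ft³; unused 136 ft³.

136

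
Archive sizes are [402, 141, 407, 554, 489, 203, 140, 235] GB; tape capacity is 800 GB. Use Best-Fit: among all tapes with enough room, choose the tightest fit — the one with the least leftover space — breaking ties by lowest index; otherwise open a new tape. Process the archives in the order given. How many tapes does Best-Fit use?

Put 402 GB in tape 1; 398 GB remain.
Put 141 GB in tape 1; 257 GB remain.
Put 407 GB in tape 2; 393 GB remain.
Put 554 GB in tape 3; 246 GB remain.
Put 489 GB in tape 4; 311 GB remain.
Put 203 GB in tape 3; 43 GB remain.
Put 140 GB in tape 1; 117 GB remain.
Put 235 GB in tape 4; 76 GB remain.
Final tapes: [402,141,140] [407] [554,203] [489,235].

4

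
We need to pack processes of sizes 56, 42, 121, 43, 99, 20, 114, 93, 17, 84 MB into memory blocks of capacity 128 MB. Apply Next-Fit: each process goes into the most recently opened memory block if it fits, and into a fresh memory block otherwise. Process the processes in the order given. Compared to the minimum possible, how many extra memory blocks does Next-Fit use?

Next-Fit: [56,42] [121] [43] [99,20] [114] [93,17] [84] → 7 memory blocks.
Total size 689 MB; any packing needs at least ⌈689/128⌉ = 6 memory blocks.
An optimal packing achieves that bound: [121] [114] [99,20] [93,17] [84,43] [56,42] → 6 memory blocks.
Excess: 7 − 6 = 1.

1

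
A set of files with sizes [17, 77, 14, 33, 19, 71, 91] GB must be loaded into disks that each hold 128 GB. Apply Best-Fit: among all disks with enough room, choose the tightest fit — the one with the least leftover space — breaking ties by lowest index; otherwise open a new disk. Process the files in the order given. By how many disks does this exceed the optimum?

Best-Fit: [17,77,14,19] [33,71] [91] → 3 disks.
Total size 322 GB; any packing needs at least ⌈322/128⌉ = 3 disks.
So 3 is already optimal.

0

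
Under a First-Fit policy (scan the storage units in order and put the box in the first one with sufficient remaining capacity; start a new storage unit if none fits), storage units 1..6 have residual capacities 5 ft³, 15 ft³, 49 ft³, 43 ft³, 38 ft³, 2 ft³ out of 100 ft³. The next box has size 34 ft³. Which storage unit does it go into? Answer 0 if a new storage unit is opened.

3

Storage units with room: storage unit 3 (49 ft³), storage unit 4 (43 ft³), storage unit 5 (38 ft³).
The first with room is storage unit 3.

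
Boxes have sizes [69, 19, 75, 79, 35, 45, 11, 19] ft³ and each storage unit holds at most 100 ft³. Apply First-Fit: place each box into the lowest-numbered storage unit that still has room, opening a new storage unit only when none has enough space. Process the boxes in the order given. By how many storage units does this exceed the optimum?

First-Fit: [69,19,11] [75,19] [79] [35,45] → 4 storage units.
Total size 352 ft³; any packing needs at least ⌈352/100⌉ = 4 storage units.
So 4 is already optimal.

0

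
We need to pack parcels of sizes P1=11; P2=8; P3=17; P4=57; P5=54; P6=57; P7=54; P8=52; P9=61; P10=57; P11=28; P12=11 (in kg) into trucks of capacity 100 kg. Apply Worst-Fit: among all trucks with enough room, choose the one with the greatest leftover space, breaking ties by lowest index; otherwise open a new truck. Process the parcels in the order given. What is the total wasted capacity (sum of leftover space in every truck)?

233

truck 1: place P1 (11 kg), 89 kg left
truck 1: place P2 (8 kg), 81 kg left
truck 1: place P3 (17 kg), 64 kg left
truck 1: place P4 (57 kg), 7 kg left
truck 2: place P5 (54 kg), 46 kg left
truck 3: place P6 (57 kg), 43 kg left
truck 4: place P7 (54 kg), 46 kg left
truck 5: place P8 (52 kg), 48 kg left
truck 6: place P9 (61 kg), 39 kg left
truck 7: place P10 (57 kg), 43 kg left
truck 5: place P11 (28 kg), 20 kg left
truck 2: place P12 (11 kg), 35 kg left
7 trucks × 100 kg = 700 kg; used 467 kg; unused 233 kg.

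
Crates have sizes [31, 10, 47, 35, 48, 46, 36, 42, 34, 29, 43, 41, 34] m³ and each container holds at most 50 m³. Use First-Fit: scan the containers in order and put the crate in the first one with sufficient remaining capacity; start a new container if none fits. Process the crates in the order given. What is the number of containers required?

31 m³ → container 1 (remaining 19 m³)
10 m³ → container 1 (remaining 9 m³)
47 m³ → container 2 (remaining 3 m³)
35 m³ → container 3 (remaining 15 m³)
48 m³ → container 4 (remaining 2 m³)
46 m³ → container 5 (remaining 4 m³)
36 m³ → container 6 (remaining 14 m³)
42 m³ → container 7 (remaining 8 m³)
34 m³ → container 8 (remaining 16 m³)
29 m³ → container 9 (remaining 21 m³)
43 m³ → container 10 (remaining 7 m³)
41 m³ → container 11 (remaining 9 m³)
34 m³ → container 12 (remaining 16 m³)
Final containers: [31,10] [47] [35] [48] [46] [36] [42] [34] [29] [43] [41] [34].

12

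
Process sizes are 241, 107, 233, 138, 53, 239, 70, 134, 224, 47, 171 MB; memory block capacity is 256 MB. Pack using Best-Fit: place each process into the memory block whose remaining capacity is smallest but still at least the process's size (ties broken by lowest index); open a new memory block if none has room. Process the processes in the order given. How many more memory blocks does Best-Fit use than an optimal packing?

1

Best-Fit: [241] [107,138] [233] [53,70] [239] [134,47] [224] [171] → 8 memory blocks.
Total size 1657 MB; any packing needs at least ⌈1657/256⌉ = 7 memory blocks.
An optimal packing achieves that bound: [241] [239] [233] [224] [171,70] [138,107] [134,53,47] → 7 memory blocks.
Excess: 8 − 7 = 1.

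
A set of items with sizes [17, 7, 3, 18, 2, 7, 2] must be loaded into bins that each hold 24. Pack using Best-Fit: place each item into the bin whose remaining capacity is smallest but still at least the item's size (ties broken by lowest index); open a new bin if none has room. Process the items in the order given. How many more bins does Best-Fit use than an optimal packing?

0

Best-Fit: [17,7] [3,18,2] [7,2] → 3 bins.
Total size 56; any packing needs at least ⌈56/24⌉ = 3 bins.
So 3 is already optimal.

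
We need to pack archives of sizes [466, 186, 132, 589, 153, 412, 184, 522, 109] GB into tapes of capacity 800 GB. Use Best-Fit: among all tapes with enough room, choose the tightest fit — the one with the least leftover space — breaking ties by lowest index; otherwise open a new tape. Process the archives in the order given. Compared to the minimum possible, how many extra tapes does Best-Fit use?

Best-Fit: [466,186,132] [589,153] [412,184,109] [522] → 4 tapes.
Total size 2753 GB; any packing needs at least ⌈2753/800⌉ = 4 tapes.
So 4 is already optimal.

0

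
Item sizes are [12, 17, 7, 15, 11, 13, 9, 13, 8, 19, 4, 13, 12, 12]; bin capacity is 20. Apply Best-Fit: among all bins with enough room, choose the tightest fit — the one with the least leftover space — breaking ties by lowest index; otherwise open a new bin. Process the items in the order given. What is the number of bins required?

bin 1: place 12, 8 left
bin 2: place 17, 3 left
bin 1: place 7, 1 left
bin 3: place 15, 5 left
bin 4: place 11, 9 left
bin 5: place 13, 7 left
bin 4: place 9, 0 left
bin 6: place 13, 7 left
bin 7: place 8, 12 left
bin 8: place 19, 1 left
bin 3: place 4, 1 left
bin 9: place 13, 7 left
bin 7: place 12, 0 left
bin 10: place 12, 8 left
Final bins: [12,7] [17] [15,4] [11,9] [13] [13] [8,12] [19] [13] [12].

10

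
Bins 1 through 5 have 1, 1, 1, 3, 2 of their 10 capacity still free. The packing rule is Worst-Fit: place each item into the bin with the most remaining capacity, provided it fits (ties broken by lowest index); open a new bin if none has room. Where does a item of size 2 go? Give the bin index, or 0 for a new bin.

4

Bins with room: bin 4 (3), bin 5 (2).
Most room is bin 4 with 3 free.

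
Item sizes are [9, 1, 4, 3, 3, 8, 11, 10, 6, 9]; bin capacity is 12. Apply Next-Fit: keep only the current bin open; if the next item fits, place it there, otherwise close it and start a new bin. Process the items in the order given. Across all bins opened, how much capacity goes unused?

Put 9 in bin 1; 3 remain.
Put 1 in bin 1; 2 remain.
Put 4 in bin 2; 8 remain.
Put 3 in bin 2; 5 remain.
Put 3 in bin 2; 2 remain.
Put 8 in bin 3; 4 remain.
Put 11 in bin 4; 1 remain.
Put 10 in bin 5; 2 remain.
Put 6 in bin 6; 6 remain.
Put 9 in bin 7; 3 remain.
7 bins × 12 = 84; used 64; unused 20.

20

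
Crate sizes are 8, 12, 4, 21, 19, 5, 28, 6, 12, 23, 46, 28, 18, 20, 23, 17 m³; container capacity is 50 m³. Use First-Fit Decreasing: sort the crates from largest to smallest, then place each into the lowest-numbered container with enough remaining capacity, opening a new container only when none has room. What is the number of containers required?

6

Sorted descending: 46, 28, 28, 23, 23, 21, 20, 19, 18, 17, 12, 12, 8, 6, 5, 4.
46 m³ → container 1 (remaining 4 m³)
28 m³ → container 2 (remaining 22 m³)
28 m³ → container 3 (remaining 22 m³)
23 m³ → container 4 (remaining 27 m³)
23 m³ → container 4 (remaining 4 m³)
21 m³ → container 2 (remaining 1 m³)
20 m³ → container 3 (remaining 2 m³)
19 m³ → container 5 (remaining 31 m³)
18 m³ → container 5 (remaining 13 m³)
17 m³ → container 6 (remaining 33 m³)
12 m³ → container 5 (remaining 1 m³)
12 m³ → container 6 (remaining 21 m³)
8 m³ → container 6 (remaining 13 m³)
6 m³ → container 6 (remaining 7 m³)
5 m³ → container 6 (remaining 2 m³)
4 m³ → container 1 (remaining 0 m³)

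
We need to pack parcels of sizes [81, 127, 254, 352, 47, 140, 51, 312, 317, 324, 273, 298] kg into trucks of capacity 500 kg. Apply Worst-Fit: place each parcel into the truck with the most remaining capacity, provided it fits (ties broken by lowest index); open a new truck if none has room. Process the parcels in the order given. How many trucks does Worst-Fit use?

7

Put 81 kg in truck 1; 419 kg remain.
Put 127 kg in truck 1; 292 kg remain.
Put 254 kg in truck 1; 38 kg remain.
Put 352 kg in truck 2; 148 kg remain.
Put 47 kg in truck 2; 101 kg remain.
Put 140 kg in truck 3; 360 kg remain.
Put 51 kg in truck 3; 309 kg remain.
Put 312 kg in truck 4; 188 kg remain.
Put 317 kg in truck 5; 183 kg remain.
Put 324 kg in truck 6; 176 kg remain.
Put 273 kg in truck 3; 36 kg remain.
Put 298 kg in truck 7; 202 kg remain.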